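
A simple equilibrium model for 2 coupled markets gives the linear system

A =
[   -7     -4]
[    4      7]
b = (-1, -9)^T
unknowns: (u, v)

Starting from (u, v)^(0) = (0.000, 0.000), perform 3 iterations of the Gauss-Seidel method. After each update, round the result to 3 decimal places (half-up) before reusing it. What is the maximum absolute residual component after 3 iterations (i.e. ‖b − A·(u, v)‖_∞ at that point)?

Iteration 1:
  u = (-1 - (-4)·0.000) / (-7) = 0.143
  v = (-9 - (4)·0.143) / (7) = -1.367
Iteration 2:
  u = (-1 - (-4)·-1.367) / (-7) = 0.924
  v = (-9 - (4)·0.924) / (7) = -1.814
Iteration 3:
  u = (-1 - (-4)·-1.814) / (-7) = 1.179
  v = (-9 - (4)·1.179) / (7) = -1.959
Residual b − A·x = (-0.583, -0.003); ∞-norm = 0.583

0.583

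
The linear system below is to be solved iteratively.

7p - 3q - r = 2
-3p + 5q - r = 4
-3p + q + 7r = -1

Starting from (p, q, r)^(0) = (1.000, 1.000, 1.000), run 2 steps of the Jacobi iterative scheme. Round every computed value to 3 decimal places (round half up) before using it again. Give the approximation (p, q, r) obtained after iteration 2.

Iteration 1:
  p = (2 - (-3)·1.000 - (-1)·1.000) / (7) = 0.857
  q = (4 - (-3)·1.000 - (-1)·1.000) / (5) = 1.600
  r = (-1 - (-3)·1.000 - (1)·1.000) / (7) = 0.143
Iteration 2:
  p = (2 - (-3)·1.600 - (-1)·0.143) / (7) = 0.992
  q = (4 - (-3)·0.857 - (-1)·0.143) / (5) = 1.343
  r = (-1 - (-3)·0.857 - (1)·1.600) / (7) = -0.004

(0.992, 1.343, -0.004)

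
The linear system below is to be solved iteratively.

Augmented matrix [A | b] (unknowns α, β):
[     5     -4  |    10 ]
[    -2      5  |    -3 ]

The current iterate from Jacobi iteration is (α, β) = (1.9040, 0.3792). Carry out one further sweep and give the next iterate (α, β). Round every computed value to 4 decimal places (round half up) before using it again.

(2.3034, 0.1616)

One sweep:
  α = (10 - (-4)·0.3792) / (5) = 2.3034
  β = (-3 - (-2)·1.9040) / (5) = 0.1616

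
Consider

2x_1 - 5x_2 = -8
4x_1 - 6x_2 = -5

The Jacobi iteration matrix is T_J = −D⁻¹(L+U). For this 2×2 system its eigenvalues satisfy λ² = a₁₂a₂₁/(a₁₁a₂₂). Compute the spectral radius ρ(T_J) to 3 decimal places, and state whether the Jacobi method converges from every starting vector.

a₁₂a₂₁/(a₁₁a₂₂) = (-5)·(4) / ((2)·(-6)) = 1.666667
ρ = √|1.666667| = √1.666667 = 1.291
ρ > 1, so Jacobi diverges

1.291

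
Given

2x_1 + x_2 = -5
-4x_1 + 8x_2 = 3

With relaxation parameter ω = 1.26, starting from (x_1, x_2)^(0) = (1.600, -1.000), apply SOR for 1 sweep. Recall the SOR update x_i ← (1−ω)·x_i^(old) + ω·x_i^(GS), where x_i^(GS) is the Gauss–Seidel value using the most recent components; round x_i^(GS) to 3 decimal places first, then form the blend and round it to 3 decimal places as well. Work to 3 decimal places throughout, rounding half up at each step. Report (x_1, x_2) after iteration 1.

Iteration 1:
  x_1: GS value = (-5 - (1)·-1.000) / (2) = -2.000;  x_1 ← (1−ω)·1.600 + ω·-2.000 = -2.936
  x_2: GS value = (3 - (-4)·-2.936) / (8) = -1.093;  x_2 ← (1−ω)·-1.000 + ω·-1.093 = -1.117

(-2.936, -1.117)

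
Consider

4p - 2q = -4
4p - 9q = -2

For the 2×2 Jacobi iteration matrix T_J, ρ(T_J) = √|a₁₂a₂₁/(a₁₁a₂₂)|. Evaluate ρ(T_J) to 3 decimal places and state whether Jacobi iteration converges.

0.471

a₁₂a₂₁/(a₁₁a₂₂) = (-2)·(4) / ((4)·(-9)) = 0.222222
ρ = √|0.222222| = √0.222222 = 0.471
ρ < 1, so Jacobi converges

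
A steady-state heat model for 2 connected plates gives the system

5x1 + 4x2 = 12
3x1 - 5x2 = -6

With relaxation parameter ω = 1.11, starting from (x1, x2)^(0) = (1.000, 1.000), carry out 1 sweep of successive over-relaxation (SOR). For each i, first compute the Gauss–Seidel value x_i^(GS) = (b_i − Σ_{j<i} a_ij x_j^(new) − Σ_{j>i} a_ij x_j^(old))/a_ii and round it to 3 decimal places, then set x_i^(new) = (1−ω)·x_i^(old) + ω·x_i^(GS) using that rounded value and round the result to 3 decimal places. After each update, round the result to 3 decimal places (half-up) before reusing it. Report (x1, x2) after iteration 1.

Iteration 1:
  x1: GS value = (12 - (4)·1.000) / (5) = 1.600;  x1 ← (1−ω)·1.000 + ω·1.600 = 1.666
  x2: GS value = (-6 - (3)·1.666) / (-5) = 2.200;  x2 ← (1−ω)·1.000 + ω·2.200 = 2.332

(1.666, 2.332)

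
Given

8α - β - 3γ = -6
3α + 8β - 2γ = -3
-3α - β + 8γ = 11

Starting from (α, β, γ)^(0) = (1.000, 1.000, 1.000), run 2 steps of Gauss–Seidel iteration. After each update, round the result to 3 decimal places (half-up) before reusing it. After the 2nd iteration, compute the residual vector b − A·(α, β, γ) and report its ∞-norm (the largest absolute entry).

Iteration 1:
  α = (-6 - (-1)·1.000 - (-3)·1.000) / (8) = -0.250
  β = (-3 - (3)·-0.250 - (-2)·1.000) / (8) = -0.031
  γ = (11 - (-3)·-0.250 - (-1)·-0.031) / (8) = 1.277
Iteration 2:
  α = (-6 - (-1)·-0.031 - (-3)·1.277) / (8) = -0.275
  β = (-3 - (3)·-0.275 - (-2)·1.277) / (8) = 0.047
  γ = (11 - (-3)·-0.275 - (-1)·0.047) / (8) = 1.278
Residual b − A·x = (0.081, 0.005, -0.002); ∞-norm = 0.081

0.081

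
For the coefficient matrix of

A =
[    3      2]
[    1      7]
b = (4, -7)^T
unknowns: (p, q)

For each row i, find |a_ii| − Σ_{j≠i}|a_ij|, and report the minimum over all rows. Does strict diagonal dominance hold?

1

row 1: |3| − (2) = 1
row 2: |7| − (1) = 6
minimum over rows = 1 → strictly diagonally dominant (convergence guaranteed)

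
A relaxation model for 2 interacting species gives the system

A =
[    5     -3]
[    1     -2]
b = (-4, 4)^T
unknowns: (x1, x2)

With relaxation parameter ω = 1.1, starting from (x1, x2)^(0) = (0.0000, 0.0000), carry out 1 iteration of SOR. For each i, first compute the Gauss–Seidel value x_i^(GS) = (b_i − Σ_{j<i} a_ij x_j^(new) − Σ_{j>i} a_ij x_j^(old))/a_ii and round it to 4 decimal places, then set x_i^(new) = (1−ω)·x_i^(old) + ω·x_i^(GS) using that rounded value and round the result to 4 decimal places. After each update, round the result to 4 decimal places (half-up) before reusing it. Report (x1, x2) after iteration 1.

Iteration 1:
  x1: GS value = (-4 - (-3)·0.0000) / (5) = -0.8000;  x1 ← (1−ω)·0.0000 + ω·-0.8000 = -0.8800
  x2: GS value = (4 - (1)·-0.8800) / (-2) = -2.4400;  x2 ← (1−ω)·0.0000 + ω·-2.4400 = -2.6840

(-0.8800, -2.6840)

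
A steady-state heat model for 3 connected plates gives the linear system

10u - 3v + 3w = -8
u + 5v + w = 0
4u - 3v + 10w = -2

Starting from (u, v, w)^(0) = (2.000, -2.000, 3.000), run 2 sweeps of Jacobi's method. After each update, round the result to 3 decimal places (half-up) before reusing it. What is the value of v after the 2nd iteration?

Iteration 1:
  u = (-8 - (-3)·-2.000 - (3)·3.000) / (10) = -2.300
  v = (0 - (1)·2.000 - (1)·3.000) / (5) = -1.000
  w = (-2 - (4)·2.000 - (-3)·-2.000) / (10) = -1.600
Iteration 2:
  u = (-8 - (-3)·-1.000 - (3)·-1.600) / (10) = -0.620
  v = (0 - (1)·-2.300 - (1)·-1.600) / (5) = 0.780
  w = (-2 - (4)·-2.300 - (-3)·-1.000) / (10) = 0.420

0.780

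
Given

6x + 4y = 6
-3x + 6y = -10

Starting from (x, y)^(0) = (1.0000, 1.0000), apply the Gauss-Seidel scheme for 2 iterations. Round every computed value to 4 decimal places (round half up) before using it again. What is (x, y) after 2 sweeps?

(2.0000, -0.6667)

Iteration 1:
  x = (6 - (4)·1.0000) / (6) = 0.3333
  y = (-10 - (-3)·0.3333) / (6) = -1.5000
Iteration 2:
  x = (6 - (4)·-1.5000) / (6) = 2.0000
  y = (-10 - (-3)·2.0000) / (6) = -0.6667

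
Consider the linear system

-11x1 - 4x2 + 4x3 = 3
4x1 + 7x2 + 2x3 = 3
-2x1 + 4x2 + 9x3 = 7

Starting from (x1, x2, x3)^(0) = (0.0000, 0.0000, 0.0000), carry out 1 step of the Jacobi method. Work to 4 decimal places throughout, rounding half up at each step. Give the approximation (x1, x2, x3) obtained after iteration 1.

(-0.2727, 0.4286, 0.7778)

Iteration 1:
  x1 = (3 - (-4)·0.0000 - (4)·0.0000) / (-11) = -0.2727
  x2 = (3 - (4)·0.0000 - (2)·0.0000) / (7) = 0.4286
  x3 = (7 - (-2)·0.0000 - (4)·0.0000) / (9) = 0.7778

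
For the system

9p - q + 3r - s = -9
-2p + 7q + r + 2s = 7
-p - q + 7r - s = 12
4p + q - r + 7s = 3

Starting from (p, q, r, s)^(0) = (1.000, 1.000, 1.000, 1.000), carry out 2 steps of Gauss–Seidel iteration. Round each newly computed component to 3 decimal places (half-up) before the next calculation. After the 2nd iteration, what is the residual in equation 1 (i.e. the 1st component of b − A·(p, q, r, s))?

0.056

Iteration 1:
  p = (-9 - (-1)·1.000 - (3)·1.000 - (-1)·1.000) / (9) = -1.111
  q = (7 - (-2)·-1.111 - (1)·1.000 - (2)·1.000) / (7) = 0.254
  r = (12 - (-1)·-1.111 - (-1)·0.254 - (-1)·1.000) / (7) = 1.735
  s = (3 - (4)·-1.111 - (1)·0.254 - (-1)·1.735) / (7) = 1.275
Iteration 2:
  p = (-9 - (-1)·0.254 - (3)·1.735 - (-1)·1.275) / (9) = -1.408
  q = (7 - (-2)·-1.408 - (1)·1.735 - (2)·1.275) / (7) = -0.014
  r = (12 - (-1)·-1.408 - (-1)·-0.014 - (-1)·1.275) / (7) = 1.693
  s = (3 - (4)·-1.408 - (1)·-0.014 - (-1)·1.693) / (7) = 1.477
Residual b − A·x = (0.056, -0.365, 0.204, 0.000)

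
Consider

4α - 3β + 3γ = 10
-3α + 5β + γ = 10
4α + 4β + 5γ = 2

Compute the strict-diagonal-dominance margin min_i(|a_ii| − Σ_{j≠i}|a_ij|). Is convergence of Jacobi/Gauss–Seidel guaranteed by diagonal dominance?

-3

row 1: |4| − (3+3) = -2
row 2: |5| − (3+1) = 1
row 3: |5| − (4+4) = -3
minimum over rows = -3 → not strictly diagonally dominant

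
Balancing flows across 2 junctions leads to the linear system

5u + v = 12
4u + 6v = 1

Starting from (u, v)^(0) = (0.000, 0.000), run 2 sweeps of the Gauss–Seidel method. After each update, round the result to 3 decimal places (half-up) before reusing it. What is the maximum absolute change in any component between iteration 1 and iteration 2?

0.287

Iteration 1:
  u = (12 - (1)·0.000) / (5) = 2.400
  v = (1 - (4)·2.400) / (6) = -1.433
Iteration 2:
  u = (12 - (1)·-1.433) / (5) = 2.687
  v = (1 - (4)·2.687) / (6) = -1.625
Change: (0.287, -0.192) → max |·| = 0.287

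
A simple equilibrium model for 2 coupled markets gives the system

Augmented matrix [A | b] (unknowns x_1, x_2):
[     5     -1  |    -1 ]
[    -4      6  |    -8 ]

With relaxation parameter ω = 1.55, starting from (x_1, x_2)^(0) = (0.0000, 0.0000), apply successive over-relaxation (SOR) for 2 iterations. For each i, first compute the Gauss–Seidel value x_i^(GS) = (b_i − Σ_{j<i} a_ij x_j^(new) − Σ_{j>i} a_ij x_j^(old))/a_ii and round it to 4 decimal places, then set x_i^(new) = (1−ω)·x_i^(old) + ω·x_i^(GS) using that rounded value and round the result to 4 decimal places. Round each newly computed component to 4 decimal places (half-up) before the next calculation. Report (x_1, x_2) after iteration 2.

(-0.8795, -1.6627)

Iteration 1:
  x_1: GS value = (-1 - (-1)·0.0000) / (5) = -0.2000;  x_1 ← (1−ω)·0.0000 + ω·-0.2000 = -0.3100
  x_2: GS value = (-8 - (-4)·-0.3100) / (6) = -1.5400;  x_2 ← (1−ω)·0.0000 + ω·-1.5400 = -2.3870
Iteration 2:
  x_1: GS value = (-1 - (-1)·-2.3870) / (5) = -0.6774;  x_1 ← (1−ω)·-0.3100 + ω·-0.6774 = -0.8795
  x_2: GS value = (-8 - (-4)·-0.8795) / (6) = -1.9197;  x_2 ← (1−ω)·-2.3870 + ω·-1.9197 = -1.6627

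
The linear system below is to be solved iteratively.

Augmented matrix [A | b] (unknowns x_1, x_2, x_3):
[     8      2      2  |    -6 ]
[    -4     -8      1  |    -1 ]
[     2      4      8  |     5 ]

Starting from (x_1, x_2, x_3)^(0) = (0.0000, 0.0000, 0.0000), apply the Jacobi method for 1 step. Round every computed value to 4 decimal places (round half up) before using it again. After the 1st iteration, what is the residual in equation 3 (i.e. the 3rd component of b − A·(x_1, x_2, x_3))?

Iteration 1:
  x_1 = (-6 - (2)·0.0000 - (2)·0.0000) / (8) = -0.7500
  x_2 = (-1 - (-4)·0.0000 - (1)·0.0000) / (-8) = 0.1250
  x_3 = (5 - (2)·0.0000 - (4)·0.0000) / (8) = 0.6250
Residual b − A·x = (-1.5000, -3.6250, 1.0000)

1.0000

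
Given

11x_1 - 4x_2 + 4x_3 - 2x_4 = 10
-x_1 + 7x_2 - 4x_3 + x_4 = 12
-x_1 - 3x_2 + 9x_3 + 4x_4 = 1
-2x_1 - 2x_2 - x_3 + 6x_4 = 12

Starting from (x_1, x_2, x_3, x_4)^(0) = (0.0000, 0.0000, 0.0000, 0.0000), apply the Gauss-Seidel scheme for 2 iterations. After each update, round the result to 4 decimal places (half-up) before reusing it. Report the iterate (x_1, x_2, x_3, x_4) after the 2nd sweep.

(1.8346, 2.0124, -0.3723, 3.2203)

Iteration 1:
  x_1 = (10 - (-4)·0.0000 - (4)·0.0000 - (-2)·0.0000) / (11) = 0.9091
  x_2 = (12 - (-1)·0.9091 - (-4)·0.0000 - (1)·0.0000) / (7) = 1.8442
  x_3 = (1 - (-1)·0.9091 - (-3)·1.8442 - (4)·0.0000) / (9) = 0.8269
  x_4 = (12 - (-2)·0.9091 - (-2)·1.8442 - (-1)·0.8269) / (6) = 3.0556
Iteration 2:
  x_1 = (10 - (-4)·1.8442 - (4)·0.8269 - (-2)·3.0556) / (11) = 1.8346
  x_2 = (12 - (-1)·1.8346 - (-4)·0.8269 - (1)·3.0556) / (7) = 2.0124
  x_3 = (1 - (-1)·1.8346 - (-3)·2.0124 - (4)·3.0556) / (9) = -0.3723
  x_4 = (12 - (-2)·1.8346 - (-2)·2.0124 - (-1)·-0.3723) / (6) = 3.2203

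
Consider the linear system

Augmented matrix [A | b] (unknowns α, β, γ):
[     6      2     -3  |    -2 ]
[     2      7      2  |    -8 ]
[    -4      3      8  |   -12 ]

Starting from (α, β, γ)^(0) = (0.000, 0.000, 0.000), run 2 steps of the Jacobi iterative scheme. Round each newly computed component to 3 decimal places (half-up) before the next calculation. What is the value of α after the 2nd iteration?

-0.702

Iteration 1:
  α = (-2 - (2)·0.000 - (-3)·0.000) / (6) = -0.333
  β = (-8 - (2)·0.000 - (2)·0.000) / (7) = -1.143
  γ = (-12 - (-4)·0.000 - (3)·0.000) / (8) = -1.500
Iteration 2:
  α = (-2 - (2)·-1.143 - (-3)·-1.500) / (6) = -0.702
  β = (-8 - (2)·-0.333 - (2)·-1.500) / (7) = -0.619
  γ = (-12 - (-4)·-0.333 - (3)·-1.143) / (8) = -1.238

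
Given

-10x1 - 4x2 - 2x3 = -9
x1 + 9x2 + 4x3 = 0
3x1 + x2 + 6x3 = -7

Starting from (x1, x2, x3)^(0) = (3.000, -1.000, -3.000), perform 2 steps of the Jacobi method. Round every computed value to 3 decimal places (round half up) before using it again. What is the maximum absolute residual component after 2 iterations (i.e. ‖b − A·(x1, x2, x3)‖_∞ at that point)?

Iteration 1:
  x1 = (-9 - (-4)·-1.000 - (-2)·-3.000) / (-10) = 1.900
  x2 = (0 - (1)·3.000 - (4)·-3.000) / (9) = 1.000
  x3 = (-7 - (3)·3.000 - (1)·-1.000) / (6) = -2.500
Iteration 2:
  x1 = (-9 - (-4)·1.000 - (-2)·-2.500) / (-10) = 1.000
  x2 = (0 - (1)·1.900 - (4)·-2.500) / (9) = 0.900
  x3 = (-7 - (3)·1.900 - (1)·1.000) / (6) = -2.283
Residual b − A·x = (0.034, 0.032, 2.798); ∞-norm = 2.798

2.798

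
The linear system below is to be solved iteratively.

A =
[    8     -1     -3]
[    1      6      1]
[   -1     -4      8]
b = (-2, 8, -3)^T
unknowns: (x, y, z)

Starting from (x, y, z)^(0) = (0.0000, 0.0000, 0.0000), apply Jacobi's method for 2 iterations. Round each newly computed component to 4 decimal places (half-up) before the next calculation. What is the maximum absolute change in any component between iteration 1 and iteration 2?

0.6354

Iteration 1:
  x = (-2 - (-1)·0.0000 - (-3)·0.0000) / (8) = -0.2500
  y = (8 - (1)·0.0000 - (1)·0.0000) / (6) = 1.3333
  z = (-3 - (-1)·0.0000 - (-4)·0.0000) / (8) = -0.3750
Iteration 2:
  x = (-2 - (-1)·1.3333 - (-3)·-0.3750) / (8) = -0.2240
  y = (8 - (1)·-0.2500 - (1)·-0.3750) / (6) = 1.4375
  z = (-3 - (-1)·-0.2500 - (-4)·1.3333) / (8) = 0.2604
Change: (0.0260, 0.1042, 0.6354) → max |·| = 0.6354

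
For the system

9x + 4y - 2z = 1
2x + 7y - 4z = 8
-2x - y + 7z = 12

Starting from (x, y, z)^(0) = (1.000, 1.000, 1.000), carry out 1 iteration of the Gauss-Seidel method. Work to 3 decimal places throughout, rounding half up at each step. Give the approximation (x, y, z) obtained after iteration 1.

Iteration 1:
  x = (1 - (4)·1.000 - (-2)·1.000) / (9) = -0.111
  y = (8 - (2)·-0.111 - (-4)·1.000) / (7) = 1.746
  z = (12 - (-2)·-0.111 - (-1)·1.746) / (7) = 1.932

(-0.111, 1.746, 1.932)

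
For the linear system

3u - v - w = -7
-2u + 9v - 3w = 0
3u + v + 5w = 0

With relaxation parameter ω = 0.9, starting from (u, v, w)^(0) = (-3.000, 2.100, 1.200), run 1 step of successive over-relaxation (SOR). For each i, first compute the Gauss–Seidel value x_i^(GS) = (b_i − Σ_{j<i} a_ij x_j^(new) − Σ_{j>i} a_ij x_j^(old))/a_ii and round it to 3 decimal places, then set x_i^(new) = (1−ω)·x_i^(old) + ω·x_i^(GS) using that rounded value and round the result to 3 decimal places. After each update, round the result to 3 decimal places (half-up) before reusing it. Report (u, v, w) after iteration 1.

Iteration 1:
  u: GS value = (-7 - (-1)·2.100 - (-1)·1.200) / (3) = -1.233;  u ← (1−ω)·-3.000 + ω·-1.233 = -1.410
  v: GS value = (0 - (-2)·-1.410 - (-3)·1.200) / (9) = 0.087;  v ← (1−ω)·2.100 + ω·0.087 = 0.288
  w: GS value = (0 - (3)·-1.410 - (1)·0.288) / (5) = 0.788;  w ← (1−ω)·1.200 + ω·0.788 = 0.829

(-1.410, 0.288, 0.829)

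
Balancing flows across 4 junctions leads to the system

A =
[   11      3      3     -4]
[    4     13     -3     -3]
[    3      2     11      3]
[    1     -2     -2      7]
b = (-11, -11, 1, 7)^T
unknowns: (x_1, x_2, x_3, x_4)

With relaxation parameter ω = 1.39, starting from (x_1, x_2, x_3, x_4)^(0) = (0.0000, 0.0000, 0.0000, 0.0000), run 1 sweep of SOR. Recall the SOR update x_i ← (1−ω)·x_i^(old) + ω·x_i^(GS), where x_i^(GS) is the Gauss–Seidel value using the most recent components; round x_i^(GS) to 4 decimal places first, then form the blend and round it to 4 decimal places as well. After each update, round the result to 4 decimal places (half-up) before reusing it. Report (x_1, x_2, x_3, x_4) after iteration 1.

(-1.3900, -0.5817, 0.8004, 1.7529)

Iteration 1:
  x_1: GS value = (-11 - (3)·0.0000 - (3)·0.0000 - (-4)·0.0000) / (11) = -1.0000;  x_1 ← (1−ω)·0.0000 + ω·-1.0000 = -1.3900
  x_2: GS value = (-11 - (4)·-1.3900 - (-3)·0.0000 - (-3)·0.0000) / (13) = -0.4185;  x_2 ← (1−ω)·0.0000 + ω·-0.4185 = -0.5817
  x_3: GS value = (1 - (3)·-1.3900 - (2)·-0.5817 - (3)·0.0000) / (11) = 0.5758;  x_3 ← (1−ω)·0.0000 + ω·0.5758 = 0.8004
  x_4: GS value = (7 - (1)·-1.3900 - (-2)·-0.5817 - (-2)·0.8004) / (7) = 1.2611;  x_4 ← (1−ω)·0.0000 + ω·1.2611 = 1.7529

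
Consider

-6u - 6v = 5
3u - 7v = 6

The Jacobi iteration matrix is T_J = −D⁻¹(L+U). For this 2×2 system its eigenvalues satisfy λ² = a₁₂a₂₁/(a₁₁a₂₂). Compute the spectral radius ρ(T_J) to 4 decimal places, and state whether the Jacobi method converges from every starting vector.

0.6547

a₁₂a₂₁/(a₁₁a₂₂) = (-6)·(3) / ((-6)·(-7)) = -0.428571
ρ = √|-0.428571| = √0.428571 = 0.6547
ρ < 1, so Jacobi converges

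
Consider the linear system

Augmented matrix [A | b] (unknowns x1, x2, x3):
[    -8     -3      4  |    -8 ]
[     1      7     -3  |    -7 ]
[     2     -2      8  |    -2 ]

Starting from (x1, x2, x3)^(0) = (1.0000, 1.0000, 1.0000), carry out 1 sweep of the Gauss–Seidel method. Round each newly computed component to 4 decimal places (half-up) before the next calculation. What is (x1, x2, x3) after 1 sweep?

(1.1250, -0.7321, -0.7143)

Iteration 1:
  x1 = (-8 - (-3)·1.0000 - (4)·1.0000) / (-8) = 1.1250
  x2 = (-7 - (1)·1.1250 - (-3)·1.0000) / (7) = -0.7321
  x3 = (-2 - (2)·1.1250 - (-2)·-0.7321) / (8) = -0.7143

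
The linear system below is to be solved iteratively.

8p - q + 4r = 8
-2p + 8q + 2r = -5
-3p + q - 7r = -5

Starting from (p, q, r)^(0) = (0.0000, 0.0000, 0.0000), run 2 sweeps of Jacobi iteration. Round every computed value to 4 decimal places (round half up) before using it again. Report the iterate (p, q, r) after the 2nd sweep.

(0.5647, -0.5536, 0.1964)

Iteration 1:
  p = (8 - (-1)·0.0000 - (4)·0.0000) / (8) = 1.0000
  q = (-5 - (-2)·0.0000 - (2)·0.0000) / (8) = -0.6250
  r = (-5 - (-3)·0.0000 - (1)·0.0000) / (-7) = 0.7143
Iteration 2:
  p = (8 - (-1)·-0.6250 - (4)·0.7143) / (8) = 0.5647
  q = (-5 - (-2)·1.0000 - (2)·0.7143) / (8) = -0.5536
  r = (-5 - (-3)·1.0000 - (1)·-0.6250) / (-7) = 0.1964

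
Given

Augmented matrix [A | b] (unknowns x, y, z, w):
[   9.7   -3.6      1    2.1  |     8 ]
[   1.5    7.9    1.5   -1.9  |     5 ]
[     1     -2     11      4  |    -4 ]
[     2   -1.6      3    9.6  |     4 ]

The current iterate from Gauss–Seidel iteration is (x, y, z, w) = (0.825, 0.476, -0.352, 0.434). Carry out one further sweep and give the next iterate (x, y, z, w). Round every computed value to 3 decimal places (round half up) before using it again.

One sweep:
  x = (8 - (-3.6)·0.476 - (1)·-0.352 - (2.1)·0.434) / (9.7) = 0.944
  y = (5 - (1.5)·0.944 - (1.5)·-0.352 - (-1.9)·0.434) / (7.9) = 0.625
  z = (-4 - (1)·0.944 - (-2)·0.625 - (4)·0.434) / (11) = -0.494
  w = (4 - (2)·0.944 - (-1.6)·0.625 - (3)·-0.494) / (9.6) = 0.479

(0.944, 0.625, -0.494, 0.479)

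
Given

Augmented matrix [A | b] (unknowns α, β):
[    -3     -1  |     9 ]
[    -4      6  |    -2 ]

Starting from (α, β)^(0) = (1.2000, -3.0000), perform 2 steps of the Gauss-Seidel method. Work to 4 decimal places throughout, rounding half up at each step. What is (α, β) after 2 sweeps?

Iteration 1:
  α = (9 - (-1)·-3.0000) / (-3) = -2.0000
  β = (-2 - (-4)·-2.0000) / (6) = -1.6667
Iteration 2:
  α = (9 - (-1)·-1.6667) / (-3) = -2.4444
  β = (-2 - (-4)·-2.4444) / (6) = -1.9629

(-2.4444, -1.9629)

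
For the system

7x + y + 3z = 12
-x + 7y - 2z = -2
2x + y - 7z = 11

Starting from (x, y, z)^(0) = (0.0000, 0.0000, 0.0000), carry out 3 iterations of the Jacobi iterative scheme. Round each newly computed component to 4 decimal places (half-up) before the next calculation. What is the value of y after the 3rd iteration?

Iteration 1:
  x = (12 - (1)·0.0000 - (3)·0.0000) / (7) = 1.7143
  y = (-2 - (-1)·0.0000 - (-2)·0.0000) / (7) = -0.2857
  z = (11 - (2)·0.0000 - (1)·0.0000) / (-7) = -1.5714
Iteration 2:
  x = (12 - (1)·-0.2857 - (3)·-1.5714) / (7) = 2.4286
  y = (-2 - (-1)·1.7143 - (-2)·-1.5714) / (7) = -0.4898
  z = (11 - (2)·1.7143 - (1)·-0.2857) / (-7) = -1.1224
Iteration 3:
  x = (12 - (1)·-0.4898 - (3)·-1.1224) / (7) = 2.2653
  y = (-2 - (-1)·2.4286 - (-2)·-1.1224) / (7) = -0.2595
  z = (11 - (2)·2.4286 - (1)·-0.4898) / (-7) = -0.9475

-0.2595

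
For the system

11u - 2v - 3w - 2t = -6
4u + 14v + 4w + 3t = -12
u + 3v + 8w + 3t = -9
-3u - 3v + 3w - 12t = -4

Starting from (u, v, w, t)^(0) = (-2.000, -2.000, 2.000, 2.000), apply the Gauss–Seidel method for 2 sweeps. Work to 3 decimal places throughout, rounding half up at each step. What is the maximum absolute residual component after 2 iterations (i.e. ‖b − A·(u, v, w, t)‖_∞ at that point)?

Iteration 1:
  u = (-6 - (-2)·-2.000 - (-3)·2.000 - (-2)·2.000) / (11) = 0.000
  v = (-12 - (4)·0.000 - (4)·2.000 - (3)·2.000) / (14) = -1.857
  w = (-9 - (1)·0.000 - (3)·-1.857 - (3)·2.000) / (8) = -1.179
  t = (-4 - (-3)·0.000 - (-3)·-1.857 - (3)·-1.179) / (-12) = 0.503
Iteration 2:
  u = (-6 - (-2)·-1.857 - (-3)·-1.179 - (-2)·0.503) / (11) = -1.113
  v = (-12 - (4)·-1.113 - (4)·-1.179 - (3)·0.503) / (14) = -0.310
  w = (-9 - (1)·-1.113 - (3)·-0.310 - (3)·0.503) / (8) = -1.058
  t = (-4 - (-3)·-1.113 - (-3)·-0.310 - (3)·-1.058) / (-12) = 0.425
Residual b − A·x = (3.299, -0.251, 0.232, 0.005); ∞-norm = 3.299

3.299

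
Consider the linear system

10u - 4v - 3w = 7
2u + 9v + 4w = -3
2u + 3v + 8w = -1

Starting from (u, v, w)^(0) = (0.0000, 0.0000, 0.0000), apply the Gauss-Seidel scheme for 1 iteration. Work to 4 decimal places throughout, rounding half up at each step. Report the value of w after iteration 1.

Iteration 1:
  u = (7 - (-4)·0.0000 - (-3)·0.0000) / (10) = 0.7000
  v = (-3 - (2)·0.7000 - (4)·0.0000) / (9) = -0.4889
  w = (-1 - (2)·0.7000 - (3)·-0.4889) / (8) = -0.1167

-0.1167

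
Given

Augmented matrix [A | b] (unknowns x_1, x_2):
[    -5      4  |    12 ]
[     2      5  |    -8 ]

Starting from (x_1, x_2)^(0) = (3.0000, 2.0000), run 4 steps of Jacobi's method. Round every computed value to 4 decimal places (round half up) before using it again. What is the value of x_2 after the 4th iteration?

-0.2304

Iteration 1:
  x_1 = (12 - (4)·2.0000) / (-5) = -0.8000
  x_2 = (-8 - (2)·3.0000) / (5) = -2.8000
Iteration 2:
  x_1 = (12 - (4)·-2.8000) / (-5) = -4.6400
  x_2 = (-8 - (2)·-0.8000) / (5) = -1.2800
Iteration 3:
  x_1 = (12 - (4)·-1.2800) / (-5) = -3.4240
  x_2 = (-8 - (2)·-4.6400) / (5) = 0.2560
Iteration 4:
  x_1 = (12 - (4)·0.2560) / (-5) = -2.1952
  x_2 = (-8 - (2)·-3.4240) / (5) = -0.2304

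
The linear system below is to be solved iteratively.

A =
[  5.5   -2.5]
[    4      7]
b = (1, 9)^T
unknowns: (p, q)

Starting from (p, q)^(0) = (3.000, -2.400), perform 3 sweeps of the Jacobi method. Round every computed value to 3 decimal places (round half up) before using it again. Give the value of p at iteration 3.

1.002

Iteration 1:
  p = (1 - (-2.5)·-2.400) / (5.5) = -0.909
  q = (9 - (4)·3.000) / (7) = -0.429
Iteration 2:
  p = (1 - (-2.5)·-0.429) / (5.5) = -0.013
  q = (9 - (4)·-0.909) / (7) = 1.805
Iteration 3:
  p = (1 - (-2.5)·1.805) / (5.5) = 1.002
  q = (9 - (4)·-0.013) / (7) = 1.293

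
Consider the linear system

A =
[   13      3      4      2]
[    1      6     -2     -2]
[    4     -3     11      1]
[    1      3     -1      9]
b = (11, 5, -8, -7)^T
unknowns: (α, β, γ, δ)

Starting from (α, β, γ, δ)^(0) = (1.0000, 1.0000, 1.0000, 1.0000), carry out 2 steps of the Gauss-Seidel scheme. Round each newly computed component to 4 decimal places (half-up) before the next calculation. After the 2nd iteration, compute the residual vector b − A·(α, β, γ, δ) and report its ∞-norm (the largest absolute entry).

Iteration 1:
  α = (11 - (3)·1.0000 - (4)·1.0000 - (2)·1.0000) / (13) = 0.1538
  β = (5 - (1)·0.1538 - (-2)·1.0000 - (-2)·1.0000) / (6) = 1.4744
  γ = (-8 - (4)·0.1538 - (-3)·1.4744 - (1)·1.0000) / (11) = -0.4720
  δ = (-7 - (1)·0.1538 - (3)·1.4744 - (-1)·-0.4720) / (9) = -1.3388
Iteration 2:
  α = (11 - (3)·1.4744 - (4)·-0.4720 - (2)·-1.3388) / (13) = 0.8571
  β = (5 - (1)·0.8571 - (-2)·-0.4720 - (-2)·-1.3388) / (6) = 0.0869
  γ = (-8 - (4)·0.8571 - (-3)·0.0869 - (1)·-1.3388) / (11) = -0.8935
  δ = (-7 - (1)·0.8571 - (3)·0.0869 - (-1)·-0.8935) / (9) = -1.0013
Residual b − A·x = (5.1736, -0.1681, -0.3379, 0.0004); ∞-norm = 5.1736

5.1736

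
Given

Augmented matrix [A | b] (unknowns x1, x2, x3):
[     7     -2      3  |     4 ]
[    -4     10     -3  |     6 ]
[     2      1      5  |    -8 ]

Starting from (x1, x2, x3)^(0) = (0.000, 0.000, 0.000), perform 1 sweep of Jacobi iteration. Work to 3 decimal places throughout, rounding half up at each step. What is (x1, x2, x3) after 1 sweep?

(0.571, 0.600, -1.600)

Iteration 1:
  x1 = (4 - (-2)·0.000 - (3)·0.000) / (7) = 0.571
  x2 = (6 - (-4)·0.000 - (-3)·0.000) / (10) = 0.600
  x3 = (-8 - (2)·0.000 - (1)·0.000) / (5) = -1.600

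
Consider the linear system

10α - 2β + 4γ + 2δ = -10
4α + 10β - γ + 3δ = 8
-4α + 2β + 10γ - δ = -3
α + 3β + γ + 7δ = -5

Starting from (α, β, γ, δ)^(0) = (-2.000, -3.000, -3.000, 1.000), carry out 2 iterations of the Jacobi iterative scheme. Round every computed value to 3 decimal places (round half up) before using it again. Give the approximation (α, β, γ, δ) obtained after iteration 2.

Iteration 1:
  α = (-10 - (-2)·-3.000 - (4)·-3.000 - (2)·1.000) / (10) = -0.600
  β = (8 - (4)·-2.000 - (-1)·-3.000 - (3)·1.000) / (10) = 1.000
  γ = (-3 - (-4)·-2.000 - (2)·-3.000 - (-1)·1.000) / (10) = -0.400
  δ = (-5 - (1)·-2.000 - (3)·-3.000 - (1)·-3.000) / (7) = 1.286
Iteration 2:
  α = (-10 - (-2)·1.000 - (4)·-0.400 - (2)·1.286) / (10) = -0.897
  β = (8 - (4)·-0.600 - (-1)·-0.400 - (3)·1.286) / (10) = 0.614
  γ = (-3 - (-4)·-0.600 - (2)·1.000 - (-1)·1.286) / (10) = -0.611
  δ = (-5 - (1)·-0.600 - (3)·1.000 - (1)·-0.400) / (7) = -1.000

(-0.897, 0.614, -0.611, -1.000)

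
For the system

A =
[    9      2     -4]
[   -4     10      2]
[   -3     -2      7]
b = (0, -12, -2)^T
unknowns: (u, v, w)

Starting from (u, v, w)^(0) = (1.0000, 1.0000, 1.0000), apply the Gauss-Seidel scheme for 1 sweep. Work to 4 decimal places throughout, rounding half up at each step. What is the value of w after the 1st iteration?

-0.5651

Iteration 1:
  u = (0 - (2)·1.0000 - (-4)·1.0000) / (9) = 0.2222
  v = (-12 - (-4)·0.2222 - (2)·1.0000) / (10) = -1.3111
  w = (-2 - (-3)·0.2222 - (-2)·-1.3111) / (7) = -0.5651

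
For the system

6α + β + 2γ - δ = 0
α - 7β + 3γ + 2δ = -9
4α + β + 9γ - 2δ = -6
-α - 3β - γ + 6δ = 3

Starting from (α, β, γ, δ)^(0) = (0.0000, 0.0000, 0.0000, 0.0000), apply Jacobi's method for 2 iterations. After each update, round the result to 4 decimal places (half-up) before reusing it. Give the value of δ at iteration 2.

Iteration 1:
  α = (0 - (1)·0.0000 - (2)·0.0000 - (-1)·0.0000) / (6) = 0.0000
  β = (-9 - (1)·0.0000 - (3)·0.0000 - (2)·0.0000) / (-7) = 1.2857
  γ = (-6 - (4)·0.0000 - (1)·0.0000 - (-2)·0.0000) / (9) = -0.6667
  δ = (3 - (-1)·0.0000 - (-3)·0.0000 - (-1)·0.0000) / (6) = 0.5000
Iteration 2:
  α = (0 - (1)·1.2857 - (2)·-0.6667 - (-1)·0.5000) / (6) = 0.0913
  β = (-9 - (1)·0.0000 - (3)·-0.6667 - (2)·0.5000) / (-7) = 1.1428
  γ = (-6 - (4)·0.0000 - (1)·1.2857 - (-2)·0.5000) / (9) = -0.6984
  δ = (3 - (-1)·0.0000 - (-3)·1.2857 - (-1)·-0.6667) / (6) = 1.0317

1.0317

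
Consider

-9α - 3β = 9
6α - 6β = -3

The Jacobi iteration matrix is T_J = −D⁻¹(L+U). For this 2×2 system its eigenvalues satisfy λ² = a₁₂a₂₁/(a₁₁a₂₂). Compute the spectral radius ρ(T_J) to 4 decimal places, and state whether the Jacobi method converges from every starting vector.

0.5774

a₁₂a₂₁/(a₁₁a₂₂) = (-3)·(6) / ((-9)·(-6)) = -0.333333
ρ = √|-0.333333| = √0.333333 = 0.5774
ρ < 1, so Jacobi converges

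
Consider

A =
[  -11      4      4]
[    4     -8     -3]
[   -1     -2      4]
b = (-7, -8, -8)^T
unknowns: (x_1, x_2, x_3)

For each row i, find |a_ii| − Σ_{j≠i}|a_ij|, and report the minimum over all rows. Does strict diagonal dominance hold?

row 1: |-11| − (4+4) = 3
row 2: |-8| − (4+3) = 1
row 3: |4| − (1+2) = 1
minimum over rows = 1 → strictly diagonally dominant (convergence guaranteed)

1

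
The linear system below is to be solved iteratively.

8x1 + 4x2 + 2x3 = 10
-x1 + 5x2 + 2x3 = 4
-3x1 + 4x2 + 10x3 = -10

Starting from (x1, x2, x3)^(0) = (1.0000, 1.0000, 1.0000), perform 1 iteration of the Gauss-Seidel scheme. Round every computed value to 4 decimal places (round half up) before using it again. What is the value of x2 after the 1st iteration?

Iteration 1:
  x1 = (10 - (4)·1.0000 - (2)·1.0000) / (8) = 0.5000
  x2 = (4 - (-1)·0.5000 - (2)·1.0000) / (5) = 0.5000
  x3 = (-10 - (-3)·0.5000 - (4)·0.5000) / (10) = -1.0500

0.5000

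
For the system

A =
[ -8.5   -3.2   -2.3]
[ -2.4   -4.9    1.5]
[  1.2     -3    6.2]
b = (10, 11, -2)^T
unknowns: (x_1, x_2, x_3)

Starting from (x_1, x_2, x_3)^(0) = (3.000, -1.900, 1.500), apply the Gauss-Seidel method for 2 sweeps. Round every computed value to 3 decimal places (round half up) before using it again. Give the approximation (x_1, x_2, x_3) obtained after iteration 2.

Iteration 1:
  x_1 = (10 - (-3.2)·-1.900 - (-2.3)·1.500) / (-8.5) = -0.867
  x_2 = (11 - (-2.4)·-0.867 - (1.5)·1.500) / (-4.9) = -1.361
  x_3 = (-2 - (1.2)·-0.867 - (-3)·-1.361) / (6.2) = -0.813
Iteration 2:
  x_1 = (10 - (-3.2)·-1.361 - (-2.3)·-0.813) / (-8.5) = -0.444
  x_2 = (11 - (-2.4)·-0.444 - (1.5)·-0.813) / (-4.9) = -2.276
  x_3 = (-2 - (1.2)·-0.444 - (-3)·-2.276) / (6.2) = -1.338

(-0.444, -2.276, -1.338)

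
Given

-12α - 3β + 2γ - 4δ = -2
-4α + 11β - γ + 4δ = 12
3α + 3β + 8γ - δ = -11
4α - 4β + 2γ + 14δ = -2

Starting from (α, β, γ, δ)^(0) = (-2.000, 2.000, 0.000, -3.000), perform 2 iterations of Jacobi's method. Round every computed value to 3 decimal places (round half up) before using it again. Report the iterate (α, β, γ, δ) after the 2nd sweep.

(-0.822, 0.811, -2.046, 0.332)

Iteration 1:
  α = (-2 - (-3)·2.000 - (2)·0.000 - (-4)·-3.000) / (-12) = 0.667
  β = (12 - (-4)·-2.000 - (-1)·0.000 - (4)·-3.000) / (11) = 1.455
  γ = (-11 - (3)·-2.000 - (3)·2.000 - (-1)·-3.000) / (8) = -1.750
  δ = (-2 - (4)·-2.000 - (-4)·2.000 - (2)·0.000) / (14) = 1.000
Iteration 2:
  α = (-2 - (-3)·1.455 - (2)·-1.750 - (-4)·1.000) / (-12) = -0.822
  β = (12 - (-4)·0.667 - (-1)·-1.750 - (4)·1.000) / (11) = 0.811
  γ = (-11 - (3)·0.667 - (3)·1.455 - (-1)·1.000) / (8) = -2.046
  δ = (-2 - (4)·0.667 - (-4)·1.455 - (2)·-1.750) / (14) = 0.332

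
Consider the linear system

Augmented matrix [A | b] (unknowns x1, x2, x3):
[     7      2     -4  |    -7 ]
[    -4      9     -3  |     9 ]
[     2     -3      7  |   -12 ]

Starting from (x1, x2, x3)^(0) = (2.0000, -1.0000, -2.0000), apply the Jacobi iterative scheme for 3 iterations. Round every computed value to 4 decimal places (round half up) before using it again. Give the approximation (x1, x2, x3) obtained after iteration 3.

(-1.1685, -0.5089, -1.1986)

Iteration 1:
  x1 = (-7 - (2)·-1.0000 - (-4)·-2.0000) / (7) = -1.8571
  x2 = (9 - (-4)·2.0000 - (-3)·-2.0000) / (9) = 1.2222
  x3 = (-12 - (2)·2.0000 - (-3)·-1.0000) / (7) = -2.7143
Iteration 2:
  x1 = (-7 - (2)·1.2222 - (-4)·-2.7143) / (7) = -2.9002
  x2 = (9 - (-4)·-1.8571 - (-3)·-2.7143) / (9) = -0.7301
  x3 = (-12 - (2)·-1.8571 - (-3)·1.2222) / (7) = -0.6599
Iteration 3:
  x1 = (-7 - (2)·-0.7301 - (-4)·-0.6599) / (7) = -1.1685
  x2 = (9 - (-4)·-2.9002 - (-3)·-0.6599) / (9) = -0.5089
  x3 = (-12 - (2)·-2.9002 - (-3)·-0.7301) / (7) = -1.1986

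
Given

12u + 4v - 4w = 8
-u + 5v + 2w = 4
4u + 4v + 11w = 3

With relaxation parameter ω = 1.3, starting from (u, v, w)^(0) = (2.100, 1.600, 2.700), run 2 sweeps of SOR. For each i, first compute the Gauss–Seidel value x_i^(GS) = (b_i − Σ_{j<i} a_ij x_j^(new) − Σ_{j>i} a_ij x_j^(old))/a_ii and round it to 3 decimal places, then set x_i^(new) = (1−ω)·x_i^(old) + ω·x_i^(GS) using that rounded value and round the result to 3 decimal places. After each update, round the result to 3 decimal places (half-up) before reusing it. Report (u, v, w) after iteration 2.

(0.730, 1.677, -0.640)

Iteration 1:
  u: GS value = (8 - (4)·1.600 - (-4)·2.700) / (12) = 1.033;  u ← (1−ω)·2.100 + ω·1.033 = 0.713
  v: GS value = (4 - (-1)·0.713 - (2)·2.700) / (5) = -0.137;  v ← (1−ω)·1.600 + ω·-0.137 = -0.658
  w: GS value = (3 - (4)·0.713 - (4)·-0.658) / (11) = 0.253;  w ← (1−ω)·2.700 + ω·0.253 = -0.481
Iteration 2:
  u: GS value = (8 - (4)·-0.658 - (-4)·-0.481) / (12) = 0.726;  u ← (1−ω)·0.713 + ω·0.726 = 0.730
  v: GS value = (4 - (-1)·0.730 - (2)·-0.481) / (5) = 1.138;  v ← (1−ω)·-0.658 + ω·1.138 = 1.677
  w: GS value = (3 - (4)·0.730 - (4)·1.677) / (11) = -0.603;  w ← (1−ω)·-0.481 + ω·-0.603 = -0.640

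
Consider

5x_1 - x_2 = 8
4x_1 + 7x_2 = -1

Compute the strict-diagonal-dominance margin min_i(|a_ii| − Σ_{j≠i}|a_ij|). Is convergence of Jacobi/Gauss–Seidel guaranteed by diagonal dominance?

3

row 1: |5| − (1) = 4
row 2: |7| − (4) = 3
minimum over rows = 3 → strictly diagonally dominant (convergence guaranteed)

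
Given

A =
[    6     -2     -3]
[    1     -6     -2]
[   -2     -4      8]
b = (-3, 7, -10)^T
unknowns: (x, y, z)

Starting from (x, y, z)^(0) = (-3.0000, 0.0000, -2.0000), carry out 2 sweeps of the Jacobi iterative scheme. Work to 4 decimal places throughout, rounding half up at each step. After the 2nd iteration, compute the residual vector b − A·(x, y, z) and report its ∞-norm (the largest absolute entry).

Iteration 1:
  x = (-3 - (-2)·0.0000 - (-3)·-2.0000) / (6) = -1.5000
  y = (7 - (1)·-3.0000 - (-2)·-2.0000) / (-6) = -1.0000
  z = (-10 - (-2)·-3.0000 - (-4)·0.0000) / (8) = -2.0000
Iteration 2:
  x = (-3 - (-2)·-1.0000 - (-3)·-2.0000) / (6) = -1.8333
  y = (7 - (1)·-1.5000 - (-2)·-2.0000) / (-6) = -0.7500
  z = (-10 - (-2)·-1.5000 - (-4)·-1.0000) / (8) = -2.1250
Residual b − A·x = (0.1248, 0.0833, 0.3334); ∞-norm = 0.3334

0.3334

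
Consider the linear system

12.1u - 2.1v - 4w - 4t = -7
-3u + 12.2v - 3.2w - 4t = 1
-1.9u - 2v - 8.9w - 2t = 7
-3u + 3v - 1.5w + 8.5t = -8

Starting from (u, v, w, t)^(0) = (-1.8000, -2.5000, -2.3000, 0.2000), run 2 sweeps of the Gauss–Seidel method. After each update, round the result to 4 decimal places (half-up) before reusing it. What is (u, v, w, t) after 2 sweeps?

Iteration 1:
  u = (-7 - (-2.1)·-2.5000 - (-4)·-2.3000 - (-4)·0.2000) / (12.1) = -1.7066
  v = (1 - (-3)·-1.7066 - (-3.2)·-2.3000 - (-4)·0.2000) / (12.2) = -0.8754
  w = (7 - (-1.9)·-1.7066 - (-2)·-0.8754 - (-2)·0.2000) / (-8.9) = -0.2704
  t = (-8 - (-3)·-1.7066 - (3)·-0.8754 - (-1.5)·-0.2704) / (8.5) = -1.2823
Iteration 2:
  u = (-7 - (-2.1)·-0.8754 - (-4)·-0.2704 - (-4)·-1.2823) / (12.1) = -1.2437
  v = (1 - (-3)·-1.2437 - (-3.2)·-0.2704 - (-4)·-1.2823) / (12.2) = -0.7152
  w = (7 - (-1.9)·-1.2437 - (-2)·-0.7152 - (-2)·-1.2823) / (-8.9) = -0.0721
  t = (-8 - (-3)·-1.2437 - (3)·-0.7152 - (-1.5)·-0.0721) / (8.5) = -1.1404

(-1.2437, -0.7152, -0.0721, -1.1404)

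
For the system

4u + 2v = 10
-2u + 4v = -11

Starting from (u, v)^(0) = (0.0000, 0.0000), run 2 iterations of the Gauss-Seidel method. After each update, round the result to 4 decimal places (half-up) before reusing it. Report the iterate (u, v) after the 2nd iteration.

Iteration 1:
  u = (10 - (2)·0.0000) / (4) = 2.5000
  v = (-11 - (-2)·2.5000) / (4) = -1.5000
Iteration 2:
  u = (10 - (2)·-1.5000) / (4) = 3.2500
  v = (-11 - (-2)·3.2500) / (4) = -1.1250

(3.2500, -1.1250)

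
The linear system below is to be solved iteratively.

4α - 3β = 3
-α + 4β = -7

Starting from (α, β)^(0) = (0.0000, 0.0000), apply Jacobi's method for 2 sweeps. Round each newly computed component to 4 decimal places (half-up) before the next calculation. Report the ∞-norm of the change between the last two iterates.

Iteration 1:
  α = (3 - (-3)·0.0000) / (4) = 0.7500
  β = (-7 - (-1)·0.0000) / (4) = -1.7500
Iteration 2:
  α = (3 - (-3)·-1.7500) / (4) = -0.5625
  β = (-7 - (-1)·0.7500) / (4) = -1.5625
Change: (-1.3125, 0.1875) → max |·| = 1.3125

1.3125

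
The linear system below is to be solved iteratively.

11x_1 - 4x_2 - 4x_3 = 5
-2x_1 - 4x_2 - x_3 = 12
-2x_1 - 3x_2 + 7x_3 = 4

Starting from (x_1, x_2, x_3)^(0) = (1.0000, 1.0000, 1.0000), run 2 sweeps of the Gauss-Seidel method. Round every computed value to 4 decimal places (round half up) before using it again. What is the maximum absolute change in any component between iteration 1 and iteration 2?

2.3919

Iteration 1:
  x_1 = (5 - (-4)·1.0000 - (-4)·1.0000) / (11) = 1.1818
  x_2 = (12 - (-2)·1.1818 - (-1)·1.0000) / (-4) = -3.8409
  x_3 = (4 - (-2)·1.1818 - (-3)·-3.8409) / (7) = -0.7370
Iteration 2:
  x_1 = (5 - (-4)·-3.8409 - (-4)·-0.7370) / (11) = -1.2101
  x_2 = (12 - (-2)·-1.2101 - (-1)·-0.7370) / (-4) = -2.2107
  x_3 = (4 - (-2)·-1.2101 - (-3)·-2.2107) / (7) = -0.7218
Change: (-2.3919, 1.6302, 0.0152) → max |·| = 2.3919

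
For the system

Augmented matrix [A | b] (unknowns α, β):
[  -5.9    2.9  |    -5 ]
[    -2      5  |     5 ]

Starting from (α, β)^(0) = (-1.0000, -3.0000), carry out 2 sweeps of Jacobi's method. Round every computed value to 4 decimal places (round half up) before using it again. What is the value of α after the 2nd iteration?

1.1424

Iteration 1:
  α = (-5 - (2.9)·-3.0000) / (-5.9) = -0.6271
  β = (5 - (-2)·-1.0000) / (5) = 0.6000
Iteration 2:
  α = (-5 - (2.9)·0.6000) / (-5.9) = 1.1424
  β = (5 - (-2)·-0.6271) / (5) = 0.7492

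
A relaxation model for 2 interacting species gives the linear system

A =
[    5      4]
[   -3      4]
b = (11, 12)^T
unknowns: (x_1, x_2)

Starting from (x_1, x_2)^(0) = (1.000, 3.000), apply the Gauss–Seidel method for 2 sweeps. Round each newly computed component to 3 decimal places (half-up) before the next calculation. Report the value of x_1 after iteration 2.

Iteration 1:
  x_1 = (11 - (4)·3.000) / (5) = -0.200
  x_2 = (12 - (-3)·-0.200) / (4) = 2.850
Iteration 2:
  x_1 = (11 - (4)·2.850) / (5) = -0.080
  x_2 = (12 - (-3)·-0.080) / (4) = 2.940

-0.080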